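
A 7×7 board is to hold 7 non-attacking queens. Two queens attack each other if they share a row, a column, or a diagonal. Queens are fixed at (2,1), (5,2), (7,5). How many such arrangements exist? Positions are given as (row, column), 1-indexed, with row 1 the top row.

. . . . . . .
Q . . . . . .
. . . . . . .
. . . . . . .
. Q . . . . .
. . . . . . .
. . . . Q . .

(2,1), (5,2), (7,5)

Branch on row 1: col 3 → 1; col 4 → 1; col 7 → 0.
Sum: 1 + 1 + 0 = 2.

2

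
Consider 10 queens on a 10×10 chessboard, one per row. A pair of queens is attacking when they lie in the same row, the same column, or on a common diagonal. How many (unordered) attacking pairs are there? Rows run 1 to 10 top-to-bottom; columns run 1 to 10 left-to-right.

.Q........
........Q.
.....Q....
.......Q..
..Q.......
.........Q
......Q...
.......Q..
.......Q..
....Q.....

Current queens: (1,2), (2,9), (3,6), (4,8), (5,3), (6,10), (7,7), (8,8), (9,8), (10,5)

6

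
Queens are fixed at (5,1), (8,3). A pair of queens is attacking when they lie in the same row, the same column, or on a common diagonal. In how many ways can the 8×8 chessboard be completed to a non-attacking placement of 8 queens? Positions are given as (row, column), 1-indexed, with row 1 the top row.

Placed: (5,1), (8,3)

Branch on row 1: col 2 → 2; col 4 → 1; col 6 → 1; col 7 → 0; col 8 → 0.
Sum: 2 + 1 + 1 + 0 + 0 = 4.

4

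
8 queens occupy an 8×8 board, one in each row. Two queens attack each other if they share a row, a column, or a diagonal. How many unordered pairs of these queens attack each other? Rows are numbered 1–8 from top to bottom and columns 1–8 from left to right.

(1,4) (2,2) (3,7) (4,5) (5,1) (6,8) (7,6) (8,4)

2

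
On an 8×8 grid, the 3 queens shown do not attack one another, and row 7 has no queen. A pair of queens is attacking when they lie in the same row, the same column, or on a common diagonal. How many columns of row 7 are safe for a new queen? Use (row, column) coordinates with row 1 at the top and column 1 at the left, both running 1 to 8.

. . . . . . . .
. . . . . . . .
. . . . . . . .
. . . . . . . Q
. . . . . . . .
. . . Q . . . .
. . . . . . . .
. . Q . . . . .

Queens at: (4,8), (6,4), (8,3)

(4,8) attacks row 7 at column 8 and diagonals 5.
(6,4) attacks row 7 at column 4 and diagonals 3, 5.
(8,3) attacks row 7 at column 3 and diagonals 2, 4.
Attacked columns: {2, 3, 4, 5, 8}. Safe: {1, 6, 7}.

3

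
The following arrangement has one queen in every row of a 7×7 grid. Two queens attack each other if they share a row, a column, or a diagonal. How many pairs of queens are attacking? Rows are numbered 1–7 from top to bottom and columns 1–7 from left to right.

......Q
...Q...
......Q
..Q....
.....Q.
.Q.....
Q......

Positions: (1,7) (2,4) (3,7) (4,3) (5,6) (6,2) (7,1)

Same column: (1,7)–(3,7) (column 7).
Same diagonal: (1,7)–(6,2) (|1−6| = |7−2| = 5); (1,7)–(7,1) (|1−7| = |7−1| = 6); (6,2)–(7,1) (|6−7| = |2−1| = 1).
Total attacking pairs: 4.

4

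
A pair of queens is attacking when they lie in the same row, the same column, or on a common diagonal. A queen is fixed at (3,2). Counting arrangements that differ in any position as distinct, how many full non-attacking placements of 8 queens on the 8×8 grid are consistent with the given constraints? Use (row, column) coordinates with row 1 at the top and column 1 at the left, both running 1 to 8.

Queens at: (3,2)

14

Branch on row 1: col 1 → 0; col 3 → 7; col 5 → 3; col 6 → 2; col 7 → 2; col 8 → 0.
Sum: 0 + 7 + 3 + 2 + 2 + 0 = 14.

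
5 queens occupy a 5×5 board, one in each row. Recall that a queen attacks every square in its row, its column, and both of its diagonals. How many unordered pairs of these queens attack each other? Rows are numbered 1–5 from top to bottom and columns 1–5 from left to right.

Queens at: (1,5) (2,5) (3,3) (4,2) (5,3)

6

Same column: (1,5)–(2,5) (column 5); (3,3)–(5,3) (column 3).
Same diagonal: (1,5)–(3,3) (|1−3| = |5−3| = 2); (1,5)–(4,2) (|1−4| = |5−2| = 3); (3,3)–(4,2) (|3−4| = |3−2| = 1); (4,2)–(5,3) (|4−5| = |2−3| = 1).
Total attacking pairs: 6.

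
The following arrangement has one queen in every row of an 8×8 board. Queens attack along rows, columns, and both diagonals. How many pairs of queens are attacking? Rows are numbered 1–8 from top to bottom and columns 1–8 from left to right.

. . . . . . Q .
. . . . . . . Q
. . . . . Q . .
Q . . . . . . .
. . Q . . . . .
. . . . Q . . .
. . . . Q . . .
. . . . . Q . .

Same column: (3,6)–(8,6) (column 6); (6,5)–(7,5) (column 5).
Same diagonal: (1,7)–(2,8) (|1−2| = |7−8| = 1); (1,7)–(5,3) (|1−5| = |7−3| = 4); (5,3)–(7,5) (|5−7| = |3−5| = 2); (5,3)–(8,6) (|5−8| = |3−6| = 3); (7,5)–(8,6) (|7−8| = |5−6| = 1).
Total attacking pairs: 7.

7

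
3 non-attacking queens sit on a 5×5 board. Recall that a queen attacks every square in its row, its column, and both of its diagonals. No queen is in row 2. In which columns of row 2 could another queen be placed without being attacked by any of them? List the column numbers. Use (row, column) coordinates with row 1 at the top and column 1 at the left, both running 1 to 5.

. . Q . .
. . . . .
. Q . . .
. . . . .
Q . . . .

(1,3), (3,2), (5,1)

columns 5

(1,3) attacks row 2 at column 3 and diagonals 2, 4.
(3,2) attacks row 2 at column 2 and diagonals 1, 3.
(5,1) attacks row 2 at column 1 and diagonals 4.
Attacked columns: {1, 2, 3, 4}. Safe: {5}.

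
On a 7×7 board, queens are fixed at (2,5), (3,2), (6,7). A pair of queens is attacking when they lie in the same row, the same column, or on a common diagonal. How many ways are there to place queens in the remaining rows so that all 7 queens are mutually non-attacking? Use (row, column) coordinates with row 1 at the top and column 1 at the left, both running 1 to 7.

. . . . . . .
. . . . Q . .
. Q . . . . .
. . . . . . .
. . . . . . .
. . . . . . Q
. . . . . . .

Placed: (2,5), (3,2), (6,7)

1

Branch on row 1: col 1 → 1; col 3 → 0.
Sum: 1 + 0 = 1.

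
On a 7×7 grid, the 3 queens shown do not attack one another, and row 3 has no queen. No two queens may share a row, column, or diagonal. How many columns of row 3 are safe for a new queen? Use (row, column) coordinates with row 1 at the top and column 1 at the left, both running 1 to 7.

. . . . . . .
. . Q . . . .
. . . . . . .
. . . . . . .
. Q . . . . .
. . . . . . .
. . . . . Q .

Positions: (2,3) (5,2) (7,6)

3

(2,3) attacks row 3 at column 3 and diagonals 2, 4.
(5,2) attacks row 3 at column 2 and diagonals 4.
(7,6) attacks row 3 at column 6 and diagonals 2.
Attacked columns: {2, 3, 4, 6}. Safe: {1, 5, 7}.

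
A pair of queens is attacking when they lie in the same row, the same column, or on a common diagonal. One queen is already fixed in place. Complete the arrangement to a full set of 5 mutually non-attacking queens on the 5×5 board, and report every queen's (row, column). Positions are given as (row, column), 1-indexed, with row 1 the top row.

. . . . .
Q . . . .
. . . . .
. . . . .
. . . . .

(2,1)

Row 1: attacked by (2,1)→{1,2}. Safe: 3, 4, 5. Place at column 4.
Row 3: attacked by (1,4)→{2,4}; (2,1)→{1,2}. Safe: 3, 5. Place at column 3.
Row 4: attacked by (1,4)→{1,4}; (2,1)→{1,3}; (3,3)→{2,3,4}. Safe: 5. Place at column 5.
Row 5: attacked by (1,4)→{4}; (2,1)→{1,4}; (3,3)→{1,3,5}; (4,5)→{4,5}. Safe: 2. Place at column 2.
Columns [4, 1, 3, 5, 2], r−c [-3, 1, 0, -1, 3], r+c [5, 3, 6, 9, 7] are all distinct, so no two queens attack.

(1,4) (2,1) (3,3) (4,5) (5,2)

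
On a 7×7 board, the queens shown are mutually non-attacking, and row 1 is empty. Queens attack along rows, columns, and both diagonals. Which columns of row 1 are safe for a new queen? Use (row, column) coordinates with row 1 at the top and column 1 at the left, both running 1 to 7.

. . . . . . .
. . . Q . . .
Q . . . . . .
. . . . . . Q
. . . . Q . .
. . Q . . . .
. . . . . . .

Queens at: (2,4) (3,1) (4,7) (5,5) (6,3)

(2,4) attacks row 1 at column 4 and diagonals 3, 5.
(3,1) attacks row 1 at column 1 and diagonals 3.
(4,7) attacks row 1 at column 7 and diagonals 4.
(5,5) attacks row 1 at column 5 and diagonals 1.
(6,3) attacks row 1 at column 3.
Attacked columns: {1, 3, 4, 5, 7}. Safe: {2, 6}.

columns 2, 6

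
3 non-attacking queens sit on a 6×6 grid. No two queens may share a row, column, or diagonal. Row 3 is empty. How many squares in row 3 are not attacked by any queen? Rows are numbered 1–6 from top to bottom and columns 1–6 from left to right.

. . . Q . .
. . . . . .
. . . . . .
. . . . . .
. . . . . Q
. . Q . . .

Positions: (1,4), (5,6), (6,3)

2

(1,4) attacks row 3 at column 4 and diagonals 2, 6.
(5,6) attacks row 3 at column 6 and diagonals 4.
(6,3) attacks row 3 at column 3 and diagonals 6.
Attacked columns: {2, 3, 4, 6}. Safe: {1, 5}.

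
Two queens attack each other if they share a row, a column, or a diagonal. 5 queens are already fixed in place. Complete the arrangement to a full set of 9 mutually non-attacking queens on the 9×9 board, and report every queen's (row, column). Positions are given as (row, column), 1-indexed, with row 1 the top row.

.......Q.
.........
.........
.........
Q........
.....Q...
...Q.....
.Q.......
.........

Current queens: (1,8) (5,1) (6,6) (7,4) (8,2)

(1,8) (2,3) (3,5) (4,9) (5,1) (6,6) (7,4) (8,2) (9,7)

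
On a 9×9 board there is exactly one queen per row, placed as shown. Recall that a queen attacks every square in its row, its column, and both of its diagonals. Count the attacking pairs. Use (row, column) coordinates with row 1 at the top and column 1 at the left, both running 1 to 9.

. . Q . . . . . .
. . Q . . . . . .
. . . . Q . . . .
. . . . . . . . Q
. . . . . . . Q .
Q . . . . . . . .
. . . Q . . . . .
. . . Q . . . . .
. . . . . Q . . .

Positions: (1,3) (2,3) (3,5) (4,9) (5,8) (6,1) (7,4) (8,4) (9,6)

Same column: (1,3)–(2,3) (column 3); (7,4)–(8,4) (column 4).
Same diagonal: (1,3)–(3,5) (|1−3| = |3−5| = 2); (4,9)–(5,8) (|4−5| = |9−8| = 1); (7,4)–(9,6) (|7−9| = |4−6| = 2).
Total attacking pairs: 5.

5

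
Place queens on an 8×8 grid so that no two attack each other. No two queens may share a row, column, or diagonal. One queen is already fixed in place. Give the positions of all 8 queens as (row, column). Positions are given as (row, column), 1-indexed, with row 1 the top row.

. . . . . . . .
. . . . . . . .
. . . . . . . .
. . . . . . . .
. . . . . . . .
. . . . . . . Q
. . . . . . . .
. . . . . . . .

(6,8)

(1,5) (2,7) (3,4) (4,1) (5,3) (6,8) (7,6) (8,2)

Row 1: attacked by (6,8)→{3,8}. Safe: 1, 2, 4, 5, 6, 7. Place at column 5.
Row 2: attacked by (1,5)→{4,5,6}; (6,8)→{4,8}. Safe: 1, 2, 3, 7. Place at column 7.
Row 3: attacked by (1,5)→{3,5,7}; (2,7)→{6,7,8}; (6,8)→{5,8}. Safe: 1, 2, 4. Place at column 4.
Row 4: attacked by (1,5)→{2,5,8}; (2,7)→{5,7}; (3,4)→{3,4,5}; (6,8)→{6,8}. Safe: 1. Place at column 1.
Row 5: attacked by (1,5)→{1,5}; (2,7)→{4,7}; (3,4)→{2,4,6}; (4,1)→{1,2}; (6,8)→{7,8}. Safe: 3. Place at column 3.
Row 7: attacked by (1,5)→{5}; (2,7)→{2,7}; (3,4)→{4,8}; (4,1)→{1,4}; (5,3)→{1,3,5}; (6,8)→{7,8}. Safe: 6. Place at column 6.
Row 8: attacked by (1,5)→{5}; (2,7)→{1,7}; (3,4)→{4}; (4,1)→{1,5}; (5,3)→{3,6}; (6,8)→{6,8}; (7,6)→{5,6,7}. Safe: 2. Place at column 2.
Columns [5, 7, 4, 1, 3, 8, 6, 2], r−c [-4, -5, -1, 3, 2, -2, 1, 6], r+c [6, 9, 7, 5, 8, 14, 13, 10] are all distinct, so no two queens attack.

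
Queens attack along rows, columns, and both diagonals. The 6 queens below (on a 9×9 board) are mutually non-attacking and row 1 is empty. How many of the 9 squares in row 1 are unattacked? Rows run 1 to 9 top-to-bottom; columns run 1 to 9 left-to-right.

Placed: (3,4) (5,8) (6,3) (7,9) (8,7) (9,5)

(3,4) attacks row 1 at column 4 and diagonals 2, 6.
(5,8) attacks row 1 at column 8 and diagonals 4.
(6,3) attacks row 1 at column 3 and diagonals 8.
(7,9) attacks row 1 at column 9 and diagonals 3.
(8,7) attacks row 1 at column 7.
(9,5) attacks row 1 at column 5.
Attacked columns: {2, 3, 4, 5, 6, 7, 8, 9}. Safe: {1}.

1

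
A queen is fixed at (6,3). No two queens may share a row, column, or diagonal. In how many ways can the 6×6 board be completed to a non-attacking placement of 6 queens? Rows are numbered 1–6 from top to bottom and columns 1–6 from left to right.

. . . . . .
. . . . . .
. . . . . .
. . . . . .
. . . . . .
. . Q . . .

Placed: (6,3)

1

Branch on row 1: col 1 → 0; col 2 → 0; col 4 → 1; col 5 → 0; col 6 → 0.
Sum: 0 + 0 + 1 + 0 + 0 = 1.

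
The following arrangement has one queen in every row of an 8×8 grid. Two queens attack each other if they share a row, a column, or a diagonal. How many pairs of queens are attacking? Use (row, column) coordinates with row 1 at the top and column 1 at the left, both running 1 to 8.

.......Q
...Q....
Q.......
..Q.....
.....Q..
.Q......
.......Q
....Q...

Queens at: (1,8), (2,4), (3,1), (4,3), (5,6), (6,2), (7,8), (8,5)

Same column: (1,8)–(7,8) (column 8).
Same diagonal: (5,6)–(7,8) (|5−7| = |6−8| = 2).
Total attacking pairs: 2.

2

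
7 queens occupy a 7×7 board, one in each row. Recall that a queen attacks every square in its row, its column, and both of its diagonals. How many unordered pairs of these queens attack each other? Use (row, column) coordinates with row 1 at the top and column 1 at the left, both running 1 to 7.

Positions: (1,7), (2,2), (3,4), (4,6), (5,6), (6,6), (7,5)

Same column: (4,6)–(5,6) (column 6); (4,6)–(6,6) (column 6); (5,6)–(6,6) (column 6).
Same diagonal: (2,2)–(6,6) (|2−6| = |2−6| = 4); (3,4)–(5,6) (|3−5| = |4−6| = 2); (6,6)–(7,5) (|6−7| = |6−5| = 1).
Total attacking pairs: 6.

6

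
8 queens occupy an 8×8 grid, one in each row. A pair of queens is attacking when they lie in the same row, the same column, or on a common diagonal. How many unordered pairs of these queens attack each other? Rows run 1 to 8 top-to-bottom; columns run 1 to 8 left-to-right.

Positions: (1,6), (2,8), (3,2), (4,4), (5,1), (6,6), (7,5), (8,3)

3

Same column: (1,6)–(6,6) (column 6).
Same diagonal: (4,4)–(6,6) (|4−6| = |4−6| = 2); (6,6)–(7,5) (|6−7| = |6−5| = 1).
Total attacking pairs: 3.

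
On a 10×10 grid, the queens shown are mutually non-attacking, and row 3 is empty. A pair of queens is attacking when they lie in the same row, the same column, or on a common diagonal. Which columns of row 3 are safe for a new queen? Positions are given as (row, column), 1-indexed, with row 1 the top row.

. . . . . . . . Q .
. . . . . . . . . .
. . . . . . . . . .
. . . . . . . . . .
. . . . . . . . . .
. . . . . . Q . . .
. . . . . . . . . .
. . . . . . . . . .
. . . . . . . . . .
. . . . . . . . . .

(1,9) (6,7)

(1,9) attacks row 3 at column 9 and diagonals 7.
(6,7) attacks row 3 at column 7 and diagonals 4, 10.
Attacked columns: {4, 7, 9, 10}. Safe: {1, 2, 3, 5, 6, 8}.

columns 1, 2, 3, 5, 6, 8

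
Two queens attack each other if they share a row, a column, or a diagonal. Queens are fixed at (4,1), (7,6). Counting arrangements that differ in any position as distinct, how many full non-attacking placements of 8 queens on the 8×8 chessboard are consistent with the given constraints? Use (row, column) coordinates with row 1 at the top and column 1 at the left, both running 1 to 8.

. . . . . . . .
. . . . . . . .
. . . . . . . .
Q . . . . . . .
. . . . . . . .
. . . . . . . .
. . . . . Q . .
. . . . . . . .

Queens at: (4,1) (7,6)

3

Branch on row 1: col 2 → 1; col 3 → 0; col 5 → 2; col 7 → 0; col 8 → 0.
Sum: 1 + 0 + 2 + 0 + 0 = 3.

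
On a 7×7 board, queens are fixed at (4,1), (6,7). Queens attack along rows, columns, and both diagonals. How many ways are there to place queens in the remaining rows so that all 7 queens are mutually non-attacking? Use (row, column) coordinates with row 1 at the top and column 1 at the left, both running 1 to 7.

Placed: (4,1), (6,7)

1

Branch on row 1: col 3 → 0; col 5 → 0; col 6 → 1.
Sum: 0 + 0 + 1 = 1.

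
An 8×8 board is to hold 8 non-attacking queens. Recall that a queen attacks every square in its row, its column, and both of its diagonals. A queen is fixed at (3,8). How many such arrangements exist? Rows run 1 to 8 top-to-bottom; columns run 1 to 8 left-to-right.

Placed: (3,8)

16

Branch on row 1: col 1 → 2; col 2 → 1; col 3 → 4; col 4 → 4; col 5 → 4; col 7 → 1.
Sum: 2 + 1 + 4 + 4 + 4 + 1 = 16.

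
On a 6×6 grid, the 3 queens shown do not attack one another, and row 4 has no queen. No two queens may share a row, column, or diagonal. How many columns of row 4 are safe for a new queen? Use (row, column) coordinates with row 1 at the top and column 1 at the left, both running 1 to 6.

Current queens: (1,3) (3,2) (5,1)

(1,3) attacks row 4 at column 3 and diagonals 6.
(3,2) attacks row 4 at column 2 and diagonals 1, 3.
(5,1) attacks row 4 at column 1 and diagonals 2.
Attacked columns: {1, 2, 3, 6}. Safe: {4, 5}.

2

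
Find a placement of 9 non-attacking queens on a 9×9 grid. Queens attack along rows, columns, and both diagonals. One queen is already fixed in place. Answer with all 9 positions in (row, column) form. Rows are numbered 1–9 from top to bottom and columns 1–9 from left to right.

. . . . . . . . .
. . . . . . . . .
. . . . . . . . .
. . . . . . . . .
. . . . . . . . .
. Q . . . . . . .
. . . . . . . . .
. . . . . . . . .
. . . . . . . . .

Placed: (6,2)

(1,1) (2,4) (3,6) (4,3) (5,9) (6,2) (7,8) (8,5) (9,7)

Row 1: attacked by (6,2)→{2,7}. Safe: 1, 3, 4, 5, 6, 8, 9. Place at column 1.
Row 2: attacked by (1,1)→{1,2}; (6,2)→{2,6}. Safe: 3, 4, 5, 7, 8, 9. Place at column 4.
Row 3: attacked by (1,1)→{1,3}; (2,4)→{3,4,5}; (6,2)→{2,5}. Safe: 6, 7, 8, 9. Place at column 6.
Row 4: attacked by (1,1)→{1,4}; (2,4)→{2,4,6}; (3,6)→{5,6,7}; (6,2)→{2,4}. Safe: 3, 8, 9. Place at column 3.
Row 5: attacked by (1,1)→{1,5}; (2,4)→{1,4,7}; (3,6)→{4,6,8}; (4,3)→{2,3,4}; (6,2)→{1,2,3}. Safe: 9. Place at column 9.
Row 7: attacked by (1,1)→{1,7}; (2,4)→{4,9}; (3,6)→{2,6}; (4,3)→{3,6}; (5,9)→{7,9}; (6,2)→{1,2,3}. Safe: 5, 8. Place at column 8.
Row 8: attacked by (1,1)→{1,8}; (2,4)→{4}; (3,6)→{1,6}; (4,3)→{3,7}; (5,9)→{6,9}; (6,2)→{2,4}; (7,8)→{7,8,9}. Safe: 5. Place at column 5.
Row 9: attacked by (1,1)→{1,9}; (2,4)→{4}; (3,6)→{6}; (4,3)→{3,8}; (5,9)→{5,9}; (6,2)→{2,5}; (7,8)→{6,8}; (8,5)→{4,5,6}. Safe: 7. Place at column 7.
Columns [1, 4, 6, 3, 9, 2, 8, 5, 7], r−c [0, -2, -3, 1, -4, 4, -1, 3, 2], r+c [2, 6, 9, 7, 14, 8, 15, 13, 16] are all distinct, so no two queens attack.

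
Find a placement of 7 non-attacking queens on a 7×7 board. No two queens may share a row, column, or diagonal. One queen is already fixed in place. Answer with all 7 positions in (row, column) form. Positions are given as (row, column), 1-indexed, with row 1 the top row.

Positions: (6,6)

Row 1: attacked by (6,6)→{1,6}. Safe: 2, 3, 4, 5, 7. Place at column 7.
Row 2: attacked by (1,7)→{6,7}; (6,6)→{2,6}. Safe: 1, 3, 4, 5. Place at column 4.
Row 3: attacked by (1,7)→{5,7}; (2,4)→{3,4,5}; (6,6)→{3,6}. Safe: 1, 2. Place at column 1.
Row 4: attacked by (1,7)→{4,7}; (2,4)→{2,4,6}; (3,1)→{1,2}; (6,6)→{4,6}. Safe: 3, 5. Place at column 5.
Row 5: attacked by (1,7)→{3,7}; (2,4)→{1,4,7}; (3,1)→{1,3}; (4,5)→{4,5,6}; (6,6)→{5,6,7}. Safe: 2. Place at column 2.
Row 7: attacked by (1,7)→{1,7}; (2,4)→{4}; (3,1)→{1,5}; (4,5)→{2,5}; (5,2)→{2,4}; (6,6)→{5,6,7}. Safe: 3. Place at column 3.
Columns [7, 4, 1, 5, 2, 6, 3], r−c [-6, -2, 2, -1, 3, 0, 4], r+c [8, 6, 4, 9, 7, 12, 10] are all distinct, so no two queens attack.

(1,7) (2,4) (3,1) (4,5) (5,2) (6,6) (7,3)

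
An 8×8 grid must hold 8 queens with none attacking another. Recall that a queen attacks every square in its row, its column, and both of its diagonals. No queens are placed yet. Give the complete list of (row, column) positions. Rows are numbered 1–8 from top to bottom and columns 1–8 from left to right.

(1,5) (2,1) (3,4) (4,6) (5,8) (6,2) (7,7) (8,3)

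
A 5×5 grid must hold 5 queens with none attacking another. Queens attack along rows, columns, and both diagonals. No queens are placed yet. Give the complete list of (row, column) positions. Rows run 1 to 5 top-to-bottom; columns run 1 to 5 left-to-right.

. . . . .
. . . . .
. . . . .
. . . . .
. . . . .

Row 1: Safe: 1, 2, 3, 4, 5. Place at column 2.
Row 2: attacked by (1,2)→{1,2,3}. Safe: 4, 5. Place at column 5.
Row 3: attacked by (1,2)→{2,4}; (2,5)→{4,5}. Safe: 1, 3. Place at column 3.
Row 4: attacked by (1,2)→{2,5}; (2,5)→{3,5}; (3,3)→{2,3,4}. Safe: 1. Place at column 1.
Row 5: attacked by (1,2)→{2}; (2,5)→{2,5}; (3,3)→{1,3,5}; (4,1)→{1,2}. Safe: 4. Place at column 4.
Columns [2, 5, 3, 1, 4], r−c [-1, -3, 0, 3, 1], r+c [3, 7, 6, 5, 9] are all distinct, so no two queens attack.

(1,2) (2,5) (3,3) (4,1) (5,4)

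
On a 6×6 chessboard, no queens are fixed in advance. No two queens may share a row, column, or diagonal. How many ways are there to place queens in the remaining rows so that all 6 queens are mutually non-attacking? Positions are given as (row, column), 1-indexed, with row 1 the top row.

4

Branch on row 1: col 1 → 0; col 2 → 1; col 3 → 1; col 4 → 1; col 5 → 1; col 6 → 0.
Sum: 0 + 1 + 1 + 1 + 1 + 0 = 4.
(This is the classic 6-queens count.)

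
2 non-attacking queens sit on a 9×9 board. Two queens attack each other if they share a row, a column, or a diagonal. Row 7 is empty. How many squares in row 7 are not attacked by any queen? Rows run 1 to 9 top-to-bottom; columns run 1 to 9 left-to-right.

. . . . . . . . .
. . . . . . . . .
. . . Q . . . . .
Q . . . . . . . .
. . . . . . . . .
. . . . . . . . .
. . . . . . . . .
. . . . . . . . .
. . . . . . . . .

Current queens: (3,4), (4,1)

6

(3,4) attacks row 7 at column 4 and diagonals 8.
(4,1) attacks row 7 at column 1 and diagonals 4.
Attacked columns: {1, 4, 8}. Safe: {2, 3, 5, 6, 7, 9}.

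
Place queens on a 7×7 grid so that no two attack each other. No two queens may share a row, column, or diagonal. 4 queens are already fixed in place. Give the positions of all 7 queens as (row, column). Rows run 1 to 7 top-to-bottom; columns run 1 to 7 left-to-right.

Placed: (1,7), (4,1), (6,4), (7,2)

(1,7) (2,5) (3,3) (4,1) (5,6) (6,4) (7,2)

Row 2: attacked by (1,7)→{6,7}; (4,1)→{1,3}; (6,4)→{4}; (7,2)→{2,7}. Safe: 5. Place at column 5.
Row 3: attacked by (1,7)→{5,7}; (2,5)→{4,5,6}; (4,1)→{1,2}; (6,4)→{1,4,7}; (7,2)→{2,6}. Safe: 3. Place at column 3.
Row 5: attacked by (1,7)→{3,7}; (2,5)→{2,5}; (3,3)→{1,3,5}; (4,1)→{1,2}; (6,4)→{3,4,5}; (7,2)→{2,4}. Safe: 6. Place at column 6.
Columns [7, 5, 3, 1, 6, 4, 2], r−c [-6, -3, 0, 3, -1, 2, 5], r+c [8, 7, 6, 5, 11, 10, 9] are all distinct, so no two queens attack.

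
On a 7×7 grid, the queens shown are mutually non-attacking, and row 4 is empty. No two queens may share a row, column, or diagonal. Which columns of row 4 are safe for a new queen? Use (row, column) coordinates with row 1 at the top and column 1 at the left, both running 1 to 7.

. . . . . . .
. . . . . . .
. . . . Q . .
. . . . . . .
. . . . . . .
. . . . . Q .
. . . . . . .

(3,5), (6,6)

(3,5) attacks row 4 at column 5 and diagonals 4, 6.
(6,6) attacks row 4 at column 6 and diagonals 4.
Attacked columns: {4, 5, 6}. Safe: {1, 2, 3, 7}.

columns 1, 2, 3, 7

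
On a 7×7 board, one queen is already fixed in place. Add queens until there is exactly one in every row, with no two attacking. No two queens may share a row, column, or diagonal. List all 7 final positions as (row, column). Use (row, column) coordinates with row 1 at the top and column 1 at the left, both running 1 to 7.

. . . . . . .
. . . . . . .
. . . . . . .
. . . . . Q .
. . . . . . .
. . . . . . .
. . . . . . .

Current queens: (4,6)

Row 1: attacked by (4,6)→{3,6}. Safe: 1, 2, 4, 5, 7. Place at column 1.
Row 2: attacked by (1,1)→{1,2}; (4,6)→{4,6}. Safe: 3, 5, 7. Place at column 5.
Row 3: attacked by (1,1)→{1,3}; (2,5)→{4,5,6}; (4,6)→{5,6,7}. Safe: 2. Place at column 2.
Row 5: attacked by (1,1)→{1,5}; (2,5)→{2,5}; (3,2)→{2,4}; (4,6)→{5,6,7}. Safe: 3. Place at column 3.
Row 6: attacked by (1,1)→{1,6}; (2,5)→{1,5}; (3,2)→{2,5}; (4,6)→{4,6}; (5,3)→{2,3,4}. Safe: 7. Place at column 7.
Row 7: attacked by (1,1)→{1,7}; (2,5)→{5}; (3,2)→{2,6}; (4,6)→{3,6}; (5,3)→{1,3,5}; (6,7)→{6,7}. Safe: 4. Place at column 4.
Columns [1, 5, 2, 6, 3, 7, 4], r−c [0, -3, 1, -2, 2, -1, 3], r+c [2, 7, 5, 10, 8, 13, 11] are all distinct, so no two queens attack.

(1,1) (2,5) (3,2) (4,6) (5,3) (6,7) (7,4)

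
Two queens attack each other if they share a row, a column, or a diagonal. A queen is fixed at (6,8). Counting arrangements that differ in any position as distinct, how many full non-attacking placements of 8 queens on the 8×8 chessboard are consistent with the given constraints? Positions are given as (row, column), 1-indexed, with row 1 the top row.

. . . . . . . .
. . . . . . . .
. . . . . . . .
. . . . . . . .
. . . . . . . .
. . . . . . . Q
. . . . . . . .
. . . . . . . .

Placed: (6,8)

16

Branch on row 1: col 1 → 0; col 2 → 3; col 4 → 4; col 5 → 4; col 6 → 4; col 7 → 1.
Sum: 0 + 3 + 4 + 4 + 4 + 1 = 16.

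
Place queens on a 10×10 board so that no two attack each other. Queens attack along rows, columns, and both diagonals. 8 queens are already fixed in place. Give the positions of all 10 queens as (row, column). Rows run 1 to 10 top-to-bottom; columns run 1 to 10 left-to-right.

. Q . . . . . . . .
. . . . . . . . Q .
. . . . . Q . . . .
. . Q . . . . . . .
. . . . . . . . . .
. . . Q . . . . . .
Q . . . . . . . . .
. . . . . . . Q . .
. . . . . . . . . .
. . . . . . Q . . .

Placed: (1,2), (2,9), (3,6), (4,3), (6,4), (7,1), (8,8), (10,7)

Row 5: attacked by (1,2)→{2,6}; (2,9)→{6,9}; (3,6)→{4,6,8}; (4,3)→{2,3,4}; (6,4)→{3,4,5}; (7,1)→{1,3}; (8,8)→{5,8}; (10,7)→{2,7}. Safe: 10. Place at column 10.
Row 9: attacked by (1,2)→{2,10}; (2,9)→{2,9}; (3,6)→{6}; (4,3)→{3,8}; (5,10)→{6,10}; (6,4)→{1,4,7}; (7,1)→{1,3}; (8,8)→{7,8,9}; (10,7)→{6,7,8}. Safe: 5. Place at column 5.
Columns [2, 9, 6, 3, 10, 4, 1, 8, 5, 7], r−c [-1, -7, -3, 1, -5, 2, 6, 0, 4, 3], r+c [3, 11, 9, 7, 15, 10, 8, 16, 14, 17] are all distinct, so no two queens attack.

(1,2) (2,9) (3,6) (4,3) (5,10) (6,4) (7,1) (8,8) (9,5) (10,7)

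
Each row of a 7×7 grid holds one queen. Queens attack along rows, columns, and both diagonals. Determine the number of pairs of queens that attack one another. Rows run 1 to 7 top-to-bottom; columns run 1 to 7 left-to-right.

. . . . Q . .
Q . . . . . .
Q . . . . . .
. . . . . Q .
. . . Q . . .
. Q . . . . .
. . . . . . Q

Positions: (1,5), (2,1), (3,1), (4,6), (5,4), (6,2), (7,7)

2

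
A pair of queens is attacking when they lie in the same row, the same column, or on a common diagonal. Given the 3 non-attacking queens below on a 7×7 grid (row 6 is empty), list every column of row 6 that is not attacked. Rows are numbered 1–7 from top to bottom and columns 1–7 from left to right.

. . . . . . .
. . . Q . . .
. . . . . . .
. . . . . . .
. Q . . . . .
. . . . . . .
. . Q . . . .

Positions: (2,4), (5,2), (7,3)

columns 5, 6, 7

(2,4) attacks row 6 at column 4.
(5,2) attacks row 6 at column 2 and diagonals 1, 3.
(7,3) attacks row 6 at column 3 and diagonals 2, 4.
Attacked columns: {1, 2, 3, 4}. Safe: {5, 6, 7}.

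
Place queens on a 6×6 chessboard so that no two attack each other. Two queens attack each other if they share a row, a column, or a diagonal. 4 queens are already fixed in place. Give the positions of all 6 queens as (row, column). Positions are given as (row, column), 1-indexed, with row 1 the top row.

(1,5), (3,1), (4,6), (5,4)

Row 2: attacked by (1,5)→{4,5,6}; (3,1)→{1,2}; (4,6)→{4,6}; (5,4)→{1,4}. Safe: 3. Place at column 3.
Row 6: attacked by (1,5)→{5}; (2,3)→{3}; (3,1)→{1,4}; (4,6)→{4,6}; (5,4)→{3,4,5}. Safe: 2. Place at column 2.
Columns [5, 3, 1, 6, 4, 2], r−c [-4, -1, 2, -2, 1, 4], r+c [6, 5, 4, 10, 9, 8] are all distinct, so no two queens attack.

(1,5) (2,3) (3,1) (4,6) (5,4) (6,2)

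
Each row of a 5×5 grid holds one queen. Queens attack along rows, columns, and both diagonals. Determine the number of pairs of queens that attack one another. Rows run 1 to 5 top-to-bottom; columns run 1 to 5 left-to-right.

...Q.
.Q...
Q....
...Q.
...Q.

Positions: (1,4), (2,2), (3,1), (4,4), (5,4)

5

Same column: (1,4)–(4,4) (column 4); (1,4)–(5,4) (column 4); (4,4)–(5,4) (column 4).
Same diagonal: (2,2)–(3,1) (|2−3| = |2−1| = 1); (2,2)–(4,4) (|2−4| = |2−4| = 2).
Total attacking pairs: 5.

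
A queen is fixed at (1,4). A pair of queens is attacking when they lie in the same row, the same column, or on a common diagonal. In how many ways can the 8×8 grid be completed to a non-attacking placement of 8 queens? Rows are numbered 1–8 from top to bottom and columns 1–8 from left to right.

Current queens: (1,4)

Branch on row 2: col 1 → 2; col 2 → 6; col 6 → 3; col 7 → 4; col 8 → 3.
Sum: 2 + 6 + 3 + 4 + 3 = 18.

18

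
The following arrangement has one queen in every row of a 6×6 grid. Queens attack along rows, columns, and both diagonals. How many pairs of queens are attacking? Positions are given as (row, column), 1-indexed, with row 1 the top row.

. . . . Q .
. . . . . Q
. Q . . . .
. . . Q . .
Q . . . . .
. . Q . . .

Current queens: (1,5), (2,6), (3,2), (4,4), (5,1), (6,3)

Same diagonal: (1,5)–(2,6) (|1−2| = |5−6| = 1); (1,5)–(5,1) (|1−5| = |5−1| = 4); (2,6)–(4,4) (|2−4| = |6−4| = 2).
Total attacking pairs: 3.

3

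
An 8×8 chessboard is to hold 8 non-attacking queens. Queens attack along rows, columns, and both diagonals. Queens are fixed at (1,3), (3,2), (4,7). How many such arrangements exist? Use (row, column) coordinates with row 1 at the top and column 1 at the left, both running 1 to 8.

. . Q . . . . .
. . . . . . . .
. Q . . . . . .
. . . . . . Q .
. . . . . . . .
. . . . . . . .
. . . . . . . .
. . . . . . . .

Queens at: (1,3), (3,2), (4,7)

Branch on row 2: col 6 → 2; col 8 → 0.
Sum: 2 + 0 = 2.

2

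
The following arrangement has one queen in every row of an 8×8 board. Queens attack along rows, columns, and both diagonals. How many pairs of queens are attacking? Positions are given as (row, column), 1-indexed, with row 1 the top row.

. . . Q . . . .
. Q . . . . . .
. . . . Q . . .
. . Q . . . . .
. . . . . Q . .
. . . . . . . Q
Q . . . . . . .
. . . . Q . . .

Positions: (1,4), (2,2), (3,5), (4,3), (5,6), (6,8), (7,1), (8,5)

3

Same column: (3,5)–(8,5) (column 5).
Same diagonal: (3,5)–(6,8) (|3−6| = |5−8| = 3); (3,5)–(7,1) (|3−7| = |5−1| = 4).
Total attacking pairs: 3.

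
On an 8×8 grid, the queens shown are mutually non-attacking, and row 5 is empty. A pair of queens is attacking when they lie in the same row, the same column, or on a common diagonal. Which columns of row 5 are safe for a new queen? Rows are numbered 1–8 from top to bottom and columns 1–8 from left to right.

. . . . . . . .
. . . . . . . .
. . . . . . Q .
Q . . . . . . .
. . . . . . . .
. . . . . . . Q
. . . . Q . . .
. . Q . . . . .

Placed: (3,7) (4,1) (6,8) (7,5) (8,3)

(3,7) attacks row 5 at column 7 and diagonals 5.
(4,1) attacks row 5 at column 1 and diagonals 2.
(6,8) attacks row 5 at column 8 and diagonals 7.
(7,5) attacks row 5 at column 5 and diagonals 3, 7.
(8,3) attacks row 5 at column 3 and diagonals 6.
Attacked columns: {1, 2, 3, 5, 6, 7, 8}. Safe: {4}.

columns 4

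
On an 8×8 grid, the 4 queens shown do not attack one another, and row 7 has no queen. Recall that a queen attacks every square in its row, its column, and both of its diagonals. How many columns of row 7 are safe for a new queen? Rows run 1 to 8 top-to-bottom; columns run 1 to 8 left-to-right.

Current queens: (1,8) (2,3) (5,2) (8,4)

3

(1,8) attacks row 7 at column 8 and diagonals 2.
(2,3) attacks row 7 at column 3 and diagonals 8.
(5,2) attacks row 7 at column 2 and diagonals 4.
(8,4) attacks row 7 at column 4 and diagonals 3, 5.
Attacked columns: {2, 3, 4, 5, 8}. Safe: {1, 6, 7}.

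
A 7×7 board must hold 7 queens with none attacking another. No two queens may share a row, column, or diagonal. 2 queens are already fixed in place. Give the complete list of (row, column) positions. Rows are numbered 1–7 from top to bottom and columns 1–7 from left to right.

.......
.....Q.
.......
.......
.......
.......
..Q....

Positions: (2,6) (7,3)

(1,1) (2,6) (3,4) (4,2) (5,7) (6,5) (7,3)

Row 1: attacked by (2,6)→{5,6,7}; (7,3)→{3}. Safe: 1, 2, 4. Place at column 1.
Row 3: attacked by (1,1)→{1,3}; (2,6)→{5,6,7}; (7,3)→{3,7}. Safe: 2, 4. Place at column 4.
Row 4: attacked by (1,1)→{1,4}; (2,6)→{4,6}; (3,4)→{3,4,5}; (7,3)→{3,6}. Safe: 2, 7. Place at column 2.
Row 5: attacked by (1,1)→{1,5}; (2,6)→{3,6}; (3,4)→{2,4,6}; (4,2)→{1,2,3}; (7,3)→{1,3,5}. Safe: 7. Place at column 7.
Row 6: attacked by (1,1)→{1,6}; (2,6)→{2,6}; (3,4)→{1,4,7}; (4,2)→{2,4}; (5,7)→{6,7}; (7,3)→{2,3,4}. Safe: 5. Place at column 5.
Columns [1, 6, 4, 2, 7, 5, 3], r−c [0, -4, -1, 2, -2, 1, 4], r+c [2, 8, 7, 6, 12, 11, 10] are all distinct, so no two queens attack.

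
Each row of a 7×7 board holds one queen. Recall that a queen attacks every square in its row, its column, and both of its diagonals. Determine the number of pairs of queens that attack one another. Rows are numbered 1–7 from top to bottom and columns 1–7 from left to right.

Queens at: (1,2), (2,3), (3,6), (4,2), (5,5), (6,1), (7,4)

Same column: (1,2)–(4,2) (column 2).
Same diagonal: (1,2)–(2,3) (|1−2| = |2−3| = 1).
Total attacking pairs: 2.

2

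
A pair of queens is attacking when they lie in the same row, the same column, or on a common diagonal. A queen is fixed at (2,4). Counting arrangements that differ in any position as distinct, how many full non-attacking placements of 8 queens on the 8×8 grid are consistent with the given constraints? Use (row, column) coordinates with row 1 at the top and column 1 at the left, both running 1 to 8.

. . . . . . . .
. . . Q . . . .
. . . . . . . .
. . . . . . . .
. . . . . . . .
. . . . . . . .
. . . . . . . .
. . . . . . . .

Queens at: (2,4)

Branch on row 1: col 1 → 0; col 2 → 1; col 6 → 4; col 7 → 2; col 8 → 1.
Sum: 0 + 1 + 4 + 2 + 1 = 8.

8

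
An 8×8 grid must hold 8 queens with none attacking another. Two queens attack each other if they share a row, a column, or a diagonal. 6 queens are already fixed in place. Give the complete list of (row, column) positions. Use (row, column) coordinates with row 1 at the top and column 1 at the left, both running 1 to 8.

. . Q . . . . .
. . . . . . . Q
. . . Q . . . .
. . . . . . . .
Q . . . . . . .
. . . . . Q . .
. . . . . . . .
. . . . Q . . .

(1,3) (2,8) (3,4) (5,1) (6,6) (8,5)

(1,3) (2,8) (3,4) (4,7) (5,1) (6,6) (7,2) (8,5)

Row 4: attacked by (1,3)→{3,6}; (2,8)→{6,8}; (3,4)→{3,4,5}; (5,1)→{1,2}; (6,6)→{4,6,8}; (8,5)→{1,5}. Safe: 7. Place at column 7.
Row 7: attacked by (1,3)→{3}; (2,8)→{3,8}; (3,4)→{4,8}; (4,7)→{4,7}; (5,1)→{1,3}; (6,6)→{5,6,7}; (8,5)→{4,5,6}. Safe: 2. Place at column 2.
Columns [3, 8, 4, 7, 1, 6, 2, 5], r−c [-2, -6, -1, -3, 4, 0, 5, 3], r+c [4, 10, 7, 11, 6, 12, 9, 13] are all distinct, so no two queens attack.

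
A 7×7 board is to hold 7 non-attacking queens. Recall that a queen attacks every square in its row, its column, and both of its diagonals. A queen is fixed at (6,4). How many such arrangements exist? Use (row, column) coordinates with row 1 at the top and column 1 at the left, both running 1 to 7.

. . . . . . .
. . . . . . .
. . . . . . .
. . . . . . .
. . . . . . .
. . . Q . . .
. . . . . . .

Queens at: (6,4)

Branch on row 1: col 1 → 1; col 2 → 1; col 3 → 1; col 5 → 1; col 6 → 1; col 7 → 1.
Sum: 1 + 1 + 1 + 1 + 1 + 1 = 6.

6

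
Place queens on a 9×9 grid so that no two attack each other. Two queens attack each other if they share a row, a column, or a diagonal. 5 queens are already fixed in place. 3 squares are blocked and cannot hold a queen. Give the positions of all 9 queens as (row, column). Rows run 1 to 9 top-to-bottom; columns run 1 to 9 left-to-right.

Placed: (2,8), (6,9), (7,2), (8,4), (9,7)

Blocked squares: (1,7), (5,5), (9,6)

(1,1) (2,8) (3,5) (4,3) (5,6) (6,9) (7,2) (8,4) (9,7)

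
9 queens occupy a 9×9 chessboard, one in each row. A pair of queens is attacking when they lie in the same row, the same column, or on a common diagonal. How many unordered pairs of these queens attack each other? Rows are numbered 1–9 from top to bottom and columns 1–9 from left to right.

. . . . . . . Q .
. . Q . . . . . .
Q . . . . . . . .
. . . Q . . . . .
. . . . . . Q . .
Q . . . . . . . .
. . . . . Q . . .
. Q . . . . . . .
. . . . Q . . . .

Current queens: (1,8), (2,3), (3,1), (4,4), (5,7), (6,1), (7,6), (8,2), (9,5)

1

Same column: (3,1)–(6,1) (column 1).
Total attacking pairs: 1.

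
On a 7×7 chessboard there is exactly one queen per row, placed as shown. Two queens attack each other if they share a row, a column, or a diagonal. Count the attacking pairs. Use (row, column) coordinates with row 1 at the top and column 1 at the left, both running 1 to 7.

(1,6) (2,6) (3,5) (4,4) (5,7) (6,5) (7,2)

Same column: (1,6)–(2,6) (column 6); (3,5)–(6,5) (column 5).
Same diagonal: (2,6)–(3,5) (|2−3| = |6−5| = 1); (2,6)–(4,4) (|2−4| = |6−4| = 2); (3,5)–(4,4) (|3−4| = |5−4| = 1); (3,5)–(5,7) (|3−5| = |5−7| = 2).
Total attacking pairs: 6.

6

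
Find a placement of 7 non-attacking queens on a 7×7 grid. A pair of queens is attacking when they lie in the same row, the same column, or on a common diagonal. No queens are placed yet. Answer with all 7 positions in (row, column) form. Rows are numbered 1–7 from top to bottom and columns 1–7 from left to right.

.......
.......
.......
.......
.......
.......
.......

(1,7) (2,2) (3,4) (4,6) (5,1) (6,3) (7,5)

Row 1: Safe: 1, 2, 3, 4, 5, 6, 7. Place at column 7.
Row 2: attacked by (1,7)→{6,7}. Safe: 1, 2, 3, 4, 5. Place at column 2.
Row 3: attacked by (1,7)→{5,7}; (2,2)→{1,2,3}. Safe: 4, 6. Place at column 4.
Row 4: attacked by (1,7)→{4,7}; (2,2)→{2,4}; (3,4)→{3,4,5}. Safe: 1, 6. Place at column 6.
Row 5: attacked by (1,7)→{3,7}; (2,2)→{2,5}; (3,4)→{2,4,6}; (4,6)→{5,6,7}. Safe: 1. Place at column 1.
Row 6: attacked by (1,7)→{2,7}; (2,2)→{2,6}; (3,4)→{1,4,7}; (4,6)→{4,6}; (5,1)→{1,2}. Safe: 3, 5. Place at column 3.
Row 7: attacked by (1,7)→{1,7}; (2,2)→{2,7}; (3,4)→{4}; (4,6)→{3,6}; (5,1)→{1,3}; (6,3)→{2,3,4}. Safe: 5. Place at column 5.
Columns [7, 2, 4, 6, 1, 3, 5], r−c [-6, 0, -1, -2, 4, 3, 2], r+c [8, 4, 7, 10, 6, 9, 12] are all distinct, so no two queens attack.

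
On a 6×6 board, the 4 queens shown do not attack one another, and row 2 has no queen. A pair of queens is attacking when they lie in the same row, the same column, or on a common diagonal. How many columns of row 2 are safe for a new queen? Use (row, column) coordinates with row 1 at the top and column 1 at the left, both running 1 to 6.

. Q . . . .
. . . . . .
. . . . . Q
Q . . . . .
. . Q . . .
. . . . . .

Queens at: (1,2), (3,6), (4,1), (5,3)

1

(1,2) attacks row 2 at column 2 and diagonals 1, 3.
(3,6) attacks row 2 at column 6 and diagonals 5.
(4,1) attacks row 2 at column 1 and diagonals 3.
(5,3) attacks row 2 at column 3 and diagonals 6.
Attacked columns: {1, 2, 3, 5, 6}. Safe: {4}.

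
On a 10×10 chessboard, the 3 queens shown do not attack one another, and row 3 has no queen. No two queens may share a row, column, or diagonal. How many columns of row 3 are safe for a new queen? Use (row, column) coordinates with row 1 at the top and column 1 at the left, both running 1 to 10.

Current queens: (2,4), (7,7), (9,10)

5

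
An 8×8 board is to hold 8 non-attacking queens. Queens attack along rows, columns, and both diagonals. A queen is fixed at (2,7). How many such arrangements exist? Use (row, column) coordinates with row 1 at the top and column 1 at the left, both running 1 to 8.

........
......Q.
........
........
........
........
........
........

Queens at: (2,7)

16

Branch on row 1: col 1 → 2; col 2 → 2; col 3 → 2; col 4 → 4; col 5 → 6.
Sum: 2 + 2 + 2 + 4 + 6 = 16.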